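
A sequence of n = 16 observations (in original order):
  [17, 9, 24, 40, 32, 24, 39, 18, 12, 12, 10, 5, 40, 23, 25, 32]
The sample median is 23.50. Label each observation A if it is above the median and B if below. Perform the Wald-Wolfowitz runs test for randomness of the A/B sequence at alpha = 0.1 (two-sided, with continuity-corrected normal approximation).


Step 1: Compute median = 23.50; label A = above, B = below.
Labels in order: BBAAAAABBBBBABAA  (n_A = 8, n_B = 8)
Step 2: Count runs R = 6.
Step 3: Under H0 (random ordering), E[R] = 2*n_A*n_B/(n_A+n_B) + 1 = 2*8*8/16 + 1 = 9.0000.
        Var[R] = 2*n_A*n_B*(2*n_A*n_B - n_A - n_B) / ((n_A+n_B)^2 * (n_A+n_B-1)) = 14336/3840 = 3.7333.
        SD[R] = 1.9322.
Step 4: Continuity-corrected z = (R + 0.5 - E[R]) / SD[R] = (6 + 0.5 - 9.0000) / 1.9322 = -1.2939.
Step 5: Two-sided p-value via normal approximation = 2*(1 - Phi(|z|)) = 0.195709.
Step 6: alpha = 0.1. fail to reject H0.

R = 6, z = -1.2939, p = 0.195709, fail to reject H0.


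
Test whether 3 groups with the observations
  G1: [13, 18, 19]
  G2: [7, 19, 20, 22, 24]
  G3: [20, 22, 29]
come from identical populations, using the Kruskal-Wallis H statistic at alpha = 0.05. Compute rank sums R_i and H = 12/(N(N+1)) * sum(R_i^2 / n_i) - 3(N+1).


Step 1: Combine all N = 11 observations and assign midranks.
sorted (value, group, rank): (7,G2,1), (13,G1,2), (18,G1,3), (19,G1,4.5), (19,G2,4.5), (20,G2,6.5), (20,G3,6.5), (22,G2,8.5), (22,G3,8.5), (24,G2,10), (29,G3,11)
Step 2: Sum ranks within each group.
R_1 = 9.5 (n_1 = 3)
R_2 = 30.5 (n_2 = 5)
R_3 = 26 (n_3 = 3)
Step 3: H = 12/(N(N+1)) * sum(R_i^2/n_i) - 3(N+1)
     = 12/(11*12) * (9.5^2/3 + 30.5^2/5 + 26^2/3) - 3*12
     = 0.090909 * 441.467 - 36
     = 4.133333.
Step 4: Ties present; correction factor C = 1 - 18/(11^3 - 11) = 0.986364. Corrected H = 4.133333 / 0.986364 = 4.190476.
Step 5: Under H0, H ~ chi^2(2); p-value = 0.123041.
Step 6: alpha = 0.05. fail to reject H0.

H = 4.1905, df = 2, p = 0.123041, fail to reject H0.


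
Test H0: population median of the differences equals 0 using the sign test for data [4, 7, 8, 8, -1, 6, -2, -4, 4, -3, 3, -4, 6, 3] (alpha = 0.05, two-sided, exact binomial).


Step 1: Discard zero differences. Original n = 14; n_eff = number of nonzero differences = 14.
Nonzero differences (with sign): +4, +7, +8, +8, -1, +6, -2, -4, +4, -3, +3, -4, +6, +3
Step 2: Count signs: positive = 9, negative = 5.
Step 3: Under H0: P(positive) = 0.5, so the number of positives S ~ Bin(14, 0.5).
Step 4: Two-sided exact p-value = sum of Bin(14,0.5) probabilities at or below the observed probability = 0.423950.
Step 5: alpha = 0.05. fail to reject H0.

n_eff = 14, pos = 9, neg = 5, p = 0.423950, fail to reject H0.


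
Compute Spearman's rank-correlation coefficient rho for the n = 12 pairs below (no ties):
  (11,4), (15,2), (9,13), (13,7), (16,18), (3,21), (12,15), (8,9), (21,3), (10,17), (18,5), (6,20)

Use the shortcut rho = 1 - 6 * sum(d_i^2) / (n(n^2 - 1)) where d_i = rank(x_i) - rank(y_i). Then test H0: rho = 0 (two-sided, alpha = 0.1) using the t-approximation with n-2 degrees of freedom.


Step 1: Rank x and y separately (midranks; no ties here).
rank(x): 11->6, 15->9, 9->4, 13->8, 16->10, 3->1, 12->7, 8->3, 21->12, 10->5, 18->11, 6->2
rank(y): 4->3, 2->1, 13->7, 7->5, 18->10, 21->12, 15->8, 9->6, 3->2, 17->9, 5->4, 20->11
Step 2: d_i = R_x(i) - R_y(i); compute d_i^2.
  (6-3)^2=9, (9-1)^2=64, (4-7)^2=9, (8-5)^2=9, (10-10)^2=0, (1-12)^2=121, (7-8)^2=1, (3-6)^2=9, (12-2)^2=100, (5-9)^2=16, (11-4)^2=49, (2-11)^2=81
sum(d^2) = 468.
Step 3: rho = 1 - 6*468 / (12*(12^2 - 1)) = 1 - 2808/1716 = -0.636364.
Step 4: Under H0, t = rho * sqrt((n-2)/(1-rho^2)) = -2.6087 ~ t(10).
Step 5: Two-sided p-value from the t-distribution with 10 df = 0.026097.
Step 6: alpha = 0.1. reject H0.

rho = -0.6364, p = 0.026097, reject H0 at alpha = 0.1.


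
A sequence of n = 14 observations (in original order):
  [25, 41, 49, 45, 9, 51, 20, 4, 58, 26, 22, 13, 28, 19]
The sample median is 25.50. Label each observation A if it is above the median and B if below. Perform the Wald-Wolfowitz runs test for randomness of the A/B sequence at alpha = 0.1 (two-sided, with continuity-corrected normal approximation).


Step 1: Compute median = 25.50; label A = above, B = below.
Labels in order: BAAABABBAABBAB  (n_A = 7, n_B = 7)
Step 2: Count runs R = 9.
Step 3: Under H0 (random ordering), E[R] = 2*n_A*n_B/(n_A+n_B) + 1 = 2*7*7/14 + 1 = 8.0000.
        Var[R] = 2*n_A*n_B*(2*n_A*n_B - n_A - n_B) / ((n_A+n_B)^2 * (n_A+n_B-1)) = 8232/2548 = 3.2308.
        SD[R] = 1.7974.
Step 4: Continuity-corrected z = (R - 0.5 - E[R]) / SD[R] = (9 - 0.5 - 8.0000) / 1.7974 = 0.2782.
Step 5: Two-sided p-value via normal approximation = 2*(1 - Phi(|z|)) = 0.780879.
Step 6: alpha = 0.1. fail to reject H0.

R = 9, z = 0.2782, p = 0.780879, fail to reject H0.


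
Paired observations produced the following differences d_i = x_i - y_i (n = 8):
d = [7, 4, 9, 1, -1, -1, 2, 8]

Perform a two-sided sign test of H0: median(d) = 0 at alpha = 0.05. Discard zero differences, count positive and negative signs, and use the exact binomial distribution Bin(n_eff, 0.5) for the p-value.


Step 1: Discard zero differences. Original n = 8; n_eff = number of nonzero differences = 8.
Nonzero differences (with sign): +7, +4, +9, +1, -1, -1, +2, +8
Step 2: Count signs: positive = 6, negative = 2.
Step 3: Under H0: P(positive) = 0.5, so the number of positives S ~ Bin(8, 0.5).
Step 4: Two-sided exact p-value = sum of Bin(8,0.5) probabilities at or below the observed probability = 0.289062.
Step 5: alpha = 0.05. fail to reject H0.

n_eff = 8, pos = 6, neg = 2, p = 0.289062, fail to reject H0.


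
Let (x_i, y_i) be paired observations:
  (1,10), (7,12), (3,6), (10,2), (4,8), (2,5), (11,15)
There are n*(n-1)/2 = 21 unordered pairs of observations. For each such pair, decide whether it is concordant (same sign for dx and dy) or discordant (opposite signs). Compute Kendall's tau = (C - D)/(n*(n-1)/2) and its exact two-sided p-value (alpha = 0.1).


Step 1: Enumerate the 21 unordered pairs (i,j) with i<j and classify each by sign(x_j-x_i) * sign(y_j-y_i).
  (1,2):dx=+6,dy=+2->C; (1,3):dx=+2,dy=-4->D; (1,4):dx=+9,dy=-8->D; (1,5):dx=+3,dy=-2->D
  (1,6):dx=+1,dy=-5->D; (1,7):dx=+10,dy=+5->C; (2,3):dx=-4,dy=-6->C; (2,4):dx=+3,dy=-10->D
  (2,5):dx=-3,dy=-4->C; (2,6):dx=-5,dy=-7->C; (2,7):dx=+4,dy=+3->C; (3,4):dx=+7,dy=-4->D
  (3,5):dx=+1,dy=+2->C; (3,6):dx=-1,dy=-1->C; (3,7):dx=+8,dy=+9->C; (4,5):dx=-6,dy=+6->D
  (4,6):dx=-8,dy=+3->D; (4,7):dx=+1,dy=+13->C; (5,6):dx=-2,dy=-3->C; (5,7):dx=+7,dy=+7->C
  (6,7):dx=+9,dy=+10->C
Step 2: C = 13, D = 8, total pairs = 21.
Step 3: tau = (C - D)/(n(n-1)/2) = (13 - 8)/21 = 0.238095.
Step 4: Exact two-sided p-value (enumerate n! = 5040 permutations of y under H0): p = 0.561905.
Step 5: alpha = 0.1. fail to reject H0.

tau_b = 0.2381 (C=13, D=8), p = 0.561905, fail to reject H0.


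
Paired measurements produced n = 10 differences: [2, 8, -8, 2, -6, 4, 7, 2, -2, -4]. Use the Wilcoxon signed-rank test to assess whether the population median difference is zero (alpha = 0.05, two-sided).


Step 1: Drop any zero differences (none here) and take |d_i|.
|d| = [2, 8, 8, 2, 6, 4, 7, 2, 2, 4]
Step 2: Midrank |d_i| (ties get averaged ranks).
ranks: |2|->2.5, |8|->9.5, |8|->9.5, |2|->2.5, |6|->7, |4|->5.5, |7|->8, |2|->2.5, |2|->2.5, |4|->5.5
Step 3: Attach original signs; sum ranks with positive sign and with negative sign.
W+ = 2.5 + 9.5 + 2.5 + 5.5 + 8 + 2.5 = 30.5
W- = 9.5 + 7 + 2.5 + 5.5 = 24.5
(Check: W+ + W- = 55 should equal n(n+1)/2 = 55.)
Step 4: Test statistic W = min(W+, W-) = 24.5.
Step 5: Ties in |d|, so use the tie-corrected normal approximation.
        E[W] = n(n+1)/4 = 10*11/4 = 27.5.
        Tie groups: |d|=2 (t=4), |d|=4 (t=2), |d|=8 (t=2); sum(t^3 - t) = 72.
        Var[W] = n(n+1)(2n+1)/24 - sum(t^3-t)/48 = 2310/24 - 72/48 = 94.75.
        z = (W - E[W]) / sqrt(Var[W]) = (24.5 - 27.5) / 9.7340 = -0.3082.
        Two-sided p = 2*Phi(z) = 0.757931.
Step 6: alpha = 0.05. fail to reject H0.

W+ = 30.5, W- = 24.5, W = min = 24.5, p = 0.757931, fail to reject H0.


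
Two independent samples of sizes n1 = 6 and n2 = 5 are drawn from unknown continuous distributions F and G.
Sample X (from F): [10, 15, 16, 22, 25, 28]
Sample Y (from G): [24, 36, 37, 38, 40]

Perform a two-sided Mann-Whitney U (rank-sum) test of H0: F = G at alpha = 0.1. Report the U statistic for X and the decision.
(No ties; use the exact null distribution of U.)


Step 1: Combine and sort all 11 observations; assign midranks.
sorted (value, group): (10,X), (15,X), (16,X), (22,X), (24,Y), (25,X), (28,X), (36,Y), (37,Y), (38,Y), (40,Y)
ranks: 10->1, 15->2, 16->3, 22->4, 24->5, 25->6, 28->7, 36->8, 37->9, 38->10, 40->11
Step 2: Rank sum for X: R1 = 1 + 2 + 3 + 4 + 6 + 7 = 23.
Step 3: U_X = R1 - n1(n1+1)/2 = 23 - 6*7/2 = 23 - 21 = 2.
       U_Y = n1*n2 - U_X = 30 - 2 = 28.
Step 4: No ties, so the exact null distribution of U (based on enumerating the C(11,6) = 462 equally likely rank assignments) gives the two-sided p-value.
Step 5: p-value = 0.017316; compare to alpha = 0.1. reject H0.

U_X = 2, p = 0.017316, reject H0 at alpha = 0.1.


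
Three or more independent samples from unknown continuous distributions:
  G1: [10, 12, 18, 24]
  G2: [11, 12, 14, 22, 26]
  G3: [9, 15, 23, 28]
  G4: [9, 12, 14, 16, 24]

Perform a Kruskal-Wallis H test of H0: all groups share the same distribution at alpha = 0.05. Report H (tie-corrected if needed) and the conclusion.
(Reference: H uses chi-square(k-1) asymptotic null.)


Step 1: Combine all N = 18 observations and assign midranks.
sorted (value, group, rank): (9,G3,1.5), (9,G4,1.5), (10,G1,3), (11,G2,4), (12,G1,6), (12,G2,6), (12,G4,6), (14,G2,8.5), (14,G4,8.5), (15,G3,10), (16,G4,11), (18,G1,12), (22,G2,13), (23,G3,14), (24,G1,15.5), (24,G4,15.5), (26,G2,17), (28,G3,18)
Step 2: Sum ranks within each group.
R_1 = 36.5 (n_1 = 4)
R_2 = 48.5 (n_2 = 5)
R_3 = 43.5 (n_3 = 4)
R_4 = 42.5 (n_4 = 5)
Step 3: H = 12/(N(N+1)) * sum(R_i^2/n_i) - 3(N+1)
     = 12/(18*19) * (36.5^2/4 + 48.5^2/5 + 43.5^2/4 + 42.5^2/5) - 3*19
     = 0.035088 * 1637.83 - 57
     = 0.467544.
Step 4: Ties present; correction factor C = 1 - 42/(18^3 - 18) = 0.992776. Corrected H = 0.467544 / 0.992776 = 0.470946.
Step 5: Under H0, H ~ chi^2(3); p-value = 0.925226.
Step 6: alpha = 0.05. fail to reject H0.

H = 0.4709, df = 3, p = 0.925226, fail to reject H0.


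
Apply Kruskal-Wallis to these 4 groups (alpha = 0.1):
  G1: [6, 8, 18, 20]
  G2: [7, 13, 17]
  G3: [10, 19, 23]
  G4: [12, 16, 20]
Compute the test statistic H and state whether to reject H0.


Step 1: Combine all N = 13 observations and assign midranks.
sorted (value, group, rank): (6,G1,1), (7,G2,2), (8,G1,3), (10,G3,4), (12,G4,5), (13,G2,6), (16,G4,7), (17,G2,8), (18,G1,9), (19,G3,10), (20,G1,11.5), (20,G4,11.5), (23,G3,13)
Step 2: Sum ranks within each group.
R_1 = 24.5 (n_1 = 4)
R_2 = 16 (n_2 = 3)
R_3 = 27 (n_3 = 3)
R_4 = 23.5 (n_4 = 3)
Step 3: H = 12/(N(N+1)) * sum(R_i^2/n_i) - 3(N+1)
     = 12/(13*14) * (24.5^2/4 + 16^2/3 + 27^2/3 + 23.5^2/3) - 3*14
     = 0.065934 * 662.479 - 42
     = 1.679945.
Step 4: Ties present; correction factor C = 1 - 6/(13^3 - 13) = 0.997253. Corrected H = 1.679945 / 0.997253 = 1.684573.
Step 5: Under H0, H ~ chi^2(3); p-value = 0.640369.
Step 6: alpha = 0.1. fail to reject H0.

H = 1.6846, df = 3, p = 0.640369, fail to reject H0.


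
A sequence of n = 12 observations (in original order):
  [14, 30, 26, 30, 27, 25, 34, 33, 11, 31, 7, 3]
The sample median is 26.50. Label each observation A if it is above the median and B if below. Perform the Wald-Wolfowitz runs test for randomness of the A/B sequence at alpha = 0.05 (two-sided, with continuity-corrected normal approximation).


Step 1: Compute median = 26.50; label A = above, B = below.
Labels in order: BABAABAABABB  (n_A = 6, n_B = 6)
Step 2: Count runs R = 9.
Step 3: Under H0 (random ordering), E[R] = 2*n_A*n_B/(n_A+n_B) + 1 = 2*6*6/12 + 1 = 7.0000.
        Var[R] = 2*n_A*n_B*(2*n_A*n_B - n_A - n_B) / ((n_A+n_B)^2 * (n_A+n_B-1)) = 4320/1584 = 2.7273.
        SD[R] = 1.6514.
Step 4: Continuity-corrected z = (R - 0.5 - E[R]) / SD[R] = (9 - 0.5 - 7.0000) / 1.6514 = 0.9083.
Step 5: Two-sided p-value via normal approximation = 2*(1 - Phi(|z|)) = 0.363722.
Step 6: alpha = 0.05. fail to reject H0.

R = 9, z = 0.9083, p = 0.363722, fail to reject H0.


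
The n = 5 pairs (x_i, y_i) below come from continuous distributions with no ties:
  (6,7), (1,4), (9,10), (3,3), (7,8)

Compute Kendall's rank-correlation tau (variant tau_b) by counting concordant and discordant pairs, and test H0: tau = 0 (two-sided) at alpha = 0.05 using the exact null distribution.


Step 1: Enumerate the 10 unordered pairs (i,j) with i<j and classify each by sign(x_j-x_i) * sign(y_j-y_i).
  (1,2):dx=-5,dy=-3->C; (1,3):dx=+3,dy=+3->C; (1,4):dx=-3,dy=-4->C; (1,5):dx=+1,dy=+1->C
  (2,3):dx=+8,dy=+6->C; (2,4):dx=+2,dy=-1->D; (2,5):dx=+6,dy=+4->C; (3,4):dx=-6,dy=-7->C
  (3,5):dx=-2,dy=-2->C; (4,5):dx=+4,dy=+5->C
Step 2: C = 9, D = 1, total pairs = 10.
Step 3: tau = (C - D)/(n(n-1)/2) = (9 - 1)/10 = 0.800000.
Step 4: Exact two-sided p-value (enumerate n! = 120 permutations of y under H0): p = 0.083333.
Step 5: alpha = 0.05. fail to reject H0.

tau_b = 0.8000 (C=9, D=1), p = 0.083333, fail to reject H0.


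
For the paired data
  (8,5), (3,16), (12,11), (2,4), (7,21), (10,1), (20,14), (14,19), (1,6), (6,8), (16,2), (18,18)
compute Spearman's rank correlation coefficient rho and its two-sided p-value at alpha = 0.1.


Step 1: Rank x and y separately (midranks; no ties here).
rank(x): 8->6, 3->3, 12->8, 2->2, 7->5, 10->7, 20->12, 14->9, 1->1, 6->4, 16->10, 18->11
rank(y): 5->4, 16->9, 11->7, 4->3, 21->12, 1->1, 14->8, 19->11, 6->5, 8->6, 2->2, 18->10
Step 2: d_i = R_x(i) - R_y(i); compute d_i^2.
  (6-4)^2=4, (3-9)^2=36, (8-7)^2=1, (2-3)^2=1, (5-12)^2=49, (7-1)^2=36, (12-8)^2=16, (9-11)^2=4, (1-5)^2=16, (4-6)^2=4, (10-2)^2=64, (11-10)^2=1
sum(d^2) = 232.
Step 3: rho = 1 - 6*232 / (12*(12^2 - 1)) = 1 - 1392/1716 = 0.188811.
Step 4: Under H0, t = rho * sqrt((n-2)/(1-rho^2)) = 0.6080 ~ t(10).
Step 5: Two-sided p-value from the t-distribution with 10 df = 0.556737.
Step 6: alpha = 0.1. fail to reject H0.

rho = 0.1888, p = 0.556737, fail to reject H0 at alpha = 0.1.


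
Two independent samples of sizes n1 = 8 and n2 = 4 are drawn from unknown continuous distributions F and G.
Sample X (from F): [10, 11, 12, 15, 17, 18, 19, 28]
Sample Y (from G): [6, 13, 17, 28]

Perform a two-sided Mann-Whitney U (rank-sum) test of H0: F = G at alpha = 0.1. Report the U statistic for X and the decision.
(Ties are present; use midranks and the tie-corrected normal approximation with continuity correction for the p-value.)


Step 1: Combine and sort all 12 observations; assign midranks.
sorted (value, group): (6,Y), (10,X), (11,X), (12,X), (13,Y), (15,X), (17,X), (17,Y), (18,X), (19,X), (28,X), (28,Y)
ranks: 6->1, 10->2, 11->3, 12->4, 13->5, 15->6, 17->7.5, 17->7.5, 18->9, 19->10, 28->11.5, 28->11.5
Step 2: Rank sum for X: R1 = 2 + 3 + 4 + 6 + 7.5 + 9 + 10 + 11.5 = 53.
Step 3: U_X = R1 - n1(n1+1)/2 = 53 - 8*9/2 = 53 - 36 = 17.
       U_Y = n1*n2 - U_X = 32 - 17 = 15.
Step 4: Ties are present, so use the tie-corrected normal approximation (with continuity correction) for the p-value.
Step 5: p-value = 0.932087; compare to alpha = 0.1. fail to reject H0.

U_X = 17, p = 0.932087, fail to reject H0 at alpha = 0.1.


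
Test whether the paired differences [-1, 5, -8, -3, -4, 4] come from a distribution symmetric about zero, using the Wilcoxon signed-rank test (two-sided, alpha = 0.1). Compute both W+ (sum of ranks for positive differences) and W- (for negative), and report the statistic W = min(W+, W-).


Step 1: Drop any zero differences (none here) and take |d_i|.
|d| = [1, 5, 8, 3, 4, 4]
Step 2: Midrank |d_i| (ties get averaged ranks).
ranks: |1|->1, |5|->5, |8|->6, |3|->2, |4|->3.5, |4|->3.5
Step 3: Attach original signs; sum ranks with positive sign and with negative sign.
W+ = 5 + 3.5 = 8.5
W- = 1 + 6 + 2 + 3.5 = 12.5
(Check: W+ + W- = 21 should equal n(n+1)/2 = 21.)
Step 4: Test statistic W = min(W+, W-) = 8.5.
Step 5: Ties in |d|, so use the tie-corrected normal approximation.
        E[W] = n(n+1)/4 = 6*7/4 = 10.5.
        Tie groups: |d|=4 (t=2); sum(t^3 - t) = 6.
        Var[W] = n(n+1)(2n+1)/24 - sum(t^3-t)/48 = 546/24 - 6/48 = 22.625.
        z = (W - E[W]) / sqrt(Var[W]) = (8.5 - 10.5) / 4.7566 = -0.4205.
        Two-sided p = 2*Phi(z) = 0.674142.
Step 6: alpha = 0.1. fail to reject H0.

W+ = 8.5, W- = 12.5, W = min = 8.5, p = 0.674142, fail to reject H0.


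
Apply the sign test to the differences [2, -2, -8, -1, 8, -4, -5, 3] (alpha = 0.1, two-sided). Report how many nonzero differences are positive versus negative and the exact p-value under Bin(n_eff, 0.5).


Step 1: Discard zero differences. Original n = 8; n_eff = number of nonzero differences = 8.
Nonzero differences (with sign): +2, -2, -8, -1, +8, -4, -5, +3
Step 2: Count signs: positive = 3, negative = 5.
Step 3: Under H0: P(positive) = 0.5, so the number of positives S ~ Bin(8, 0.5).
Step 4: Two-sided exact p-value = sum of Bin(8,0.5) probabilities at or below the observed probability = 0.726562.
Step 5: alpha = 0.1. fail to reject H0.

n_eff = 8, pos = 3, neg = 5, p = 0.726562, fail to reject H0.


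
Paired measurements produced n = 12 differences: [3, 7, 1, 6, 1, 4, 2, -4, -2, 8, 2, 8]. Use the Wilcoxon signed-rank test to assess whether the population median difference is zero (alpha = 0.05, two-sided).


Step 1: Drop any zero differences (none here) and take |d_i|.
|d| = [3, 7, 1, 6, 1, 4, 2, 4, 2, 8, 2, 8]
Step 2: Midrank |d_i| (ties get averaged ranks).
ranks: |3|->6, |7|->10, |1|->1.5, |6|->9, |1|->1.5, |4|->7.5, |2|->4, |4|->7.5, |2|->4, |8|->11.5, |2|->4, |8|->11.5
Step 3: Attach original signs; sum ranks with positive sign and with negative sign.
W+ = 6 + 10 + 1.5 + 9 + 1.5 + 7.5 + 4 + 11.5 + 4 + 11.5 = 66.5
W- = 7.5 + 4 = 11.5
(Check: W+ + W- = 78 should equal n(n+1)/2 = 78.)
Step 4: Test statistic W = min(W+, W-) = 11.5.
Step 5: Ties in |d|, so use the tie-corrected normal approximation.
        E[W] = n(n+1)/4 = 12*13/4 = 39.
        Tie groups: |d|=1 (t=2), |d|=2 (t=3), |d|=4 (t=2), |d|=8 (t=2); sum(t^3 - t) = 42.
        Var[W] = n(n+1)(2n+1)/24 - sum(t^3-t)/48 = 3900/24 - 42/48 = 161.625.
        z = (W - E[W]) / sqrt(Var[W]) = (11.5 - 39) / 12.7132 = -2.1631.
        Two-sided p = 2*Phi(z) = 0.030533.
Step 6: alpha = 0.05. reject H0.

W+ = 66.5, W- = 11.5, W = min = 11.5, p = 0.030533, reject H0.


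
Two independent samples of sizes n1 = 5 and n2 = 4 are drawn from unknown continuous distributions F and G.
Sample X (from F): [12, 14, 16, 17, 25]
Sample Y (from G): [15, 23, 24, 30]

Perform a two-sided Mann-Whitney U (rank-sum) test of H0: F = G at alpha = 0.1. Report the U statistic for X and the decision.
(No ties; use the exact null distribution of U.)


Step 1: Combine and sort all 9 observations; assign midranks.
sorted (value, group): (12,X), (14,X), (15,Y), (16,X), (17,X), (23,Y), (24,Y), (25,X), (30,Y)
ranks: 12->1, 14->2, 15->3, 16->4, 17->5, 23->6, 24->7, 25->8, 30->9
Step 2: Rank sum for X: R1 = 1 + 2 + 4 + 5 + 8 = 20.
Step 3: U_X = R1 - n1(n1+1)/2 = 20 - 5*6/2 = 20 - 15 = 5.
       U_Y = n1*n2 - U_X = 20 - 5 = 15.
Step 4: No ties, so the exact null distribution of U (based on enumerating the C(9,5) = 126 equally likely rank assignments) gives the two-sided p-value.
Step 5: p-value = 0.285714; compare to alpha = 0.1. fail to reject H0.

U_X = 5, p = 0.285714, fail to reject H0 at alpha = 0.1.


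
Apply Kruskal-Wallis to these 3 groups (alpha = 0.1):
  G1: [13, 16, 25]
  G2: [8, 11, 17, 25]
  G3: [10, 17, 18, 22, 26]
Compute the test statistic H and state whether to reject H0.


Step 1: Combine all N = 12 observations and assign midranks.
sorted (value, group, rank): (8,G2,1), (10,G3,2), (11,G2,3), (13,G1,4), (16,G1,5), (17,G2,6.5), (17,G3,6.5), (18,G3,8), (22,G3,9), (25,G1,10.5), (25,G2,10.5), (26,G3,12)
Step 2: Sum ranks within each group.
R_1 = 19.5 (n_1 = 3)
R_2 = 21 (n_2 = 4)
R_3 = 37.5 (n_3 = 5)
Step 3: H = 12/(N(N+1)) * sum(R_i^2/n_i) - 3(N+1)
     = 12/(12*13) * (19.5^2/3 + 21^2/4 + 37.5^2/5) - 3*13
     = 0.076923 * 518.25 - 39
     = 0.865385.
Step 4: Ties present; correction factor C = 1 - 12/(12^3 - 12) = 0.993007. Corrected H = 0.865385 / 0.993007 = 0.871479.
Step 5: Under H0, H ~ chi^2(2); p-value = 0.646786.
Step 6: alpha = 0.1. fail to reject H0.

H = 0.8715, df = 2, p = 0.646786, fail to reject H0.


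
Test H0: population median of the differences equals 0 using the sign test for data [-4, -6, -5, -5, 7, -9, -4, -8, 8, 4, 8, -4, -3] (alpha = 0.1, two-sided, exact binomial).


Step 1: Discard zero differences. Original n = 13; n_eff = number of nonzero differences = 13.
Nonzero differences (with sign): -4, -6, -5, -5, +7, -9, -4, -8, +8, +4, +8, -4, -3
Step 2: Count signs: positive = 4, negative = 9.
Step 3: Under H0: P(positive) = 0.5, so the number of positives S ~ Bin(13, 0.5).
Step 4: Two-sided exact p-value = sum of Bin(13,0.5) probabilities at or below the observed probability = 0.266846.
Step 5: alpha = 0.1. fail to reject H0.

n_eff = 13, pos = 4, neg = 9, p = 0.266846, fail to reject H0.


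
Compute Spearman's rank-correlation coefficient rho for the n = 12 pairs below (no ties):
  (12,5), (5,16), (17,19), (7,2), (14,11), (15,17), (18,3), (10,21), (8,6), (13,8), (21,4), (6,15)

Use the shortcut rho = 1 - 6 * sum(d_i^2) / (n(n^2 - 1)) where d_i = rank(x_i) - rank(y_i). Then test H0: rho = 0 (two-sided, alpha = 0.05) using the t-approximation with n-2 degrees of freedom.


Step 1: Rank x and y separately (midranks; no ties here).
rank(x): 12->6, 5->1, 17->10, 7->3, 14->8, 15->9, 18->11, 10->5, 8->4, 13->7, 21->12, 6->2
rank(y): 5->4, 16->9, 19->11, 2->1, 11->7, 17->10, 3->2, 21->12, 6->5, 8->6, 4->3, 15->8
Step 2: d_i = R_x(i) - R_y(i); compute d_i^2.
  (6-4)^2=4, (1-9)^2=64, (10-11)^2=1, (3-1)^2=4, (8-7)^2=1, (9-10)^2=1, (11-2)^2=81, (5-12)^2=49, (4-5)^2=1, (7-6)^2=1, (12-3)^2=81, (2-8)^2=36
sum(d^2) = 324.
Step 3: rho = 1 - 6*324 / (12*(12^2 - 1)) = 1 - 1944/1716 = -0.132867.
Step 4: Under H0, t = rho * sqrt((n-2)/(1-rho^2)) = -0.4239 ~ t(10).
Step 5: Two-sided p-value from the t-distribution with 10 df = 0.680598.
Step 6: alpha = 0.05. fail to reject H0.

rho = -0.1329, p = 0.680598, fail to reject H0 at alpha = 0.05.


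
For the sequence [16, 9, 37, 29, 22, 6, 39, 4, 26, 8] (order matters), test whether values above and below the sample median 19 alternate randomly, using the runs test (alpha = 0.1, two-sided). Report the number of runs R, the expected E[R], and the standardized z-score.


Step 1: Compute median = 19; label A = above, B = below.
Labels in order: BBAAABABAB  (n_A = 5, n_B = 5)
Step 2: Count runs R = 7.
Step 3: Under H0 (random ordering), E[R] = 2*n_A*n_B/(n_A+n_B) + 1 = 2*5*5/10 + 1 = 6.0000.
        Var[R] = 2*n_A*n_B*(2*n_A*n_B - n_A - n_B) / ((n_A+n_B)^2 * (n_A+n_B-1)) = 2000/900 = 2.2222.
        SD[R] = 1.4907.
Step 4: Continuity-corrected z = (R - 0.5 - E[R]) / SD[R] = (7 - 0.5 - 6.0000) / 1.4907 = 0.3354.
Step 5: Two-sided p-value via normal approximation = 2*(1 - Phi(|z|)) = 0.737316.
Step 6: alpha = 0.1. fail to reject H0.

R = 7, z = 0.3354, p = 0.737316, fail to reject H0.


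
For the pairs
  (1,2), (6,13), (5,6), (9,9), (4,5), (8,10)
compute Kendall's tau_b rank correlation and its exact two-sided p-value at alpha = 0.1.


Step 1: Enumerate the 15 unordered pairs (i,j) with i<j and classify each by sign(x_j-x_i) * sign(y_j-y_i).
  (1,2):dx=+5,dy=+11->C; (1,3):dx=+4,dy=+4->C; (1,4):dx=+8,dy=+7->C; (1,5):dx=+3,dy=+3->C
  (1,6):dx=+7,dy=+8->C; (2,3):dx=-1,dy=-7->C; (2,4):dx=+3,dy=-4->D; (2,5):dx=-2,dy=-8->C
  (2,6):dx=+2,dy=-3->D; (3,4):dx=+4,dy=+3->C; (3,5):dx=-1,dy=-1->C; (3,6):dx=+3,dy=+4->C
  (4,5):dx=-5,dy=-4->C; (4,6):dx=-1,dy=+1->D; (5,6):dx=+4,dy=+5->C
Step 2: C = 12, D = 3, total pairs = 15.
Step 3: tau = (C - D)/(n(n-1)/2) = (12 - 3)/15 = 0.600000.
Step 4: Exact two-sided p-value (enumerate n! = 720 permutations of y under H0): p = 0.136111.
Step 5: alpha = 0.1. fail to reject H0.

tau_b = 0.6000 (C=12, D=3), p = 0.136111, fail to reject H0.


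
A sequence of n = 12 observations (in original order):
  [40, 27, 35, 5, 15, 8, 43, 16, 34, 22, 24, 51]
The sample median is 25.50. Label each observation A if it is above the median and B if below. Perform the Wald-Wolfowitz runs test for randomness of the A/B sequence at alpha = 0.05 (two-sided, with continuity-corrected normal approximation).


Step 1: Compute median = 25.50; label A = above, B = below.
Labels in order: AAABBBABABBA  (n_A = 6, n_B = 6)
Step 2: Count runs R = 7.
Step 3: Under H0 (random ordering), E[R] = 2*n_A*n_B/(n_A+n_B) + 1 = 2*6*6/12 + 1 = 7.0000.
        Var[R] = 2*n_A*n_B*(2*n_A*n_B - n_A - n_B) / ((n_A+n_B)^2 * (n_A+n_B-1)) = 4320/1584 = 2.7273.
        SD[R] = 1.6514.
Step 4: R = E[R], so z = 0 with no continuity correction.
Step 5: Two-sided p-value via normal approximation = 2*(1 - Phi(|z|)) = 1.000000.
Step 6: alpha = 0.05. fail to reject H0.

R = 7, z = 0.0000, p = 1.000000, fail to reject H0.


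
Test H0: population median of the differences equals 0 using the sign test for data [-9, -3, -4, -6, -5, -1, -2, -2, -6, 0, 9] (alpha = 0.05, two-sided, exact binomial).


Step 1: Discard zero differences. Original n = 11; n_eff = number of nonzero differences = 10.
Nonzero differences (with sign): -9, -3, -4, -6, -5, -1, -2, -2, -6, +9
Step 2: Count signs: positive = 1, negative = 9.
Step 3: Under H0: P(positive) = 0.5, so the number of positives S ~ Bin(10, 0.5).
Step 4: Two-sided exact p-value = sum of Bin(10,0.5) probabilities at or below the observed probability = 0.021484.
Step 5: alpha = 0.05. reject H0.

n_eff = 10, pos = 1, neg = 9, p = 0.021484, reject H0.


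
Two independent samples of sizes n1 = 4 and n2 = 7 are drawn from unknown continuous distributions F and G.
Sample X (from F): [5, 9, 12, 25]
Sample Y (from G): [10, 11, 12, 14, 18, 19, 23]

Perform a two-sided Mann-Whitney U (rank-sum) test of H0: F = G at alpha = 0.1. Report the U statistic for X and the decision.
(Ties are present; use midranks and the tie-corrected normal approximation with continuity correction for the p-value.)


Step 1: Combine and sort all 11 observations; assign midranks.
sorted (value, group): (5,X), (9,X), (10,Y), (11,Y), (12,X), (12,Y), (14,Y), (18,Y), (19,Y), (23,Y), (25,X)
ranks: 5->1, 9->2, 10->3, 11->4, 12->5.5, 12->5.5, 14->7, 18->8, 19->9, 23->10, 25->11
Step 2: Rank sum for X: R1 = 1 + 2 + 5.5 + 11 = 19.5.
Step 3: U_X = R1 - n1(n1+1)/2 = 19.5 - 4*5/2 = 19.5 - 10 = 9.5.
       U_Y = n1*n2 - U_X = 28 - 9.5 = 18.5.
Step 4: Ties are present, so use the tie-corrected normal approximation (with continuity correction) for the p-value.
Step 5: p-value = 0.448659; compare to alpha = 0.1. fail to reject H0.

U_X = 9.5, p = 0.448659, fail to reject H0 at alpha = 0.1.


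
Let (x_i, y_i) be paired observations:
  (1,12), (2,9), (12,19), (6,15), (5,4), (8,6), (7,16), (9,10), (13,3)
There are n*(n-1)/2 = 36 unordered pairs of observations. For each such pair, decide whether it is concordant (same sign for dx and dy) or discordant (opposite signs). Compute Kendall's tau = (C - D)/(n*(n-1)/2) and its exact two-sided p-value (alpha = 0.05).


Step 1: Enumerate the 36 unordered pairs (i,j) with i<j and classify each by sign(x_j-x_i) * sign(y_j-y_i).
  (1,2):dx=+1,dy=-3->D; (1,3):dx=+11,dy=+7->C; (1,4):dx=+5,dy=+3->C; (1,5):dx=+4,dy=-8->D
  (1,6):dx=+7,dy=-6->D; (1,7):dx=+6,dy=+4->C; (1,8):dx=+8,dy=-2->D; (1,9):dx=+12,dy=-9->D
  (2,3):dx=+10,dy=+10->C; (2,4):dx=+4,dy=+6->C; (2,5):dx=+3,dy=-5->D; (2,6):dx=+6,dy=-3->D
  (2,7):dx=+5,dy=+7->C; (2,8):dx=+7,dy=+1->C; (2,9):dx=+11,dy=-6->D; (3,4):dx=-6,dy=-4->C
  (3,5):dx=-7,dy=-15->C; (3,6):dx=-4,dy=-13->C; (3,7):dx=-5,dy=-3->C; (3,8):dx=-3,dy=-9->C
  (3,9):dx=+1,dy=-16->D; (4,5):dx=-1,dy=-11->C; (4,6):dx=+2,dy=-9->D; (4,7):dx=+1,dy=+1->C
  (4,8):dx=+3,dy=-5->D; (4,9):dx=+7,dy=-12->D; (5,6):dx=+3,dy=+2->C; (5,7):dx=+2,dy=+12->C
  (5,8):dx=+4,dy=+6->C; (5,9):dx=+8,dy=-1->D; (6,7):dx=-1,dy=+10->D; (6,8):dx=+1,dy=+4->C
  (6,9):dx=+5,dy=-3->D; (7,8):dx=+2,dy=-6->D; (7,9):dx=+6,dy=-13->D; (8,9):dx=+4,dy=-7->D
Step 2: C = 18, D = 18, total pairs = 36.
Step 3: tau = (C - D)/(n(n-1)/2) = (18 - 18)/36 = 0.000000.
Step 4: Exact two-sided p-value (enumerate n! = 362880 permutations of y under H0): p = 1.000000.
Step 5: alpha = 0.05. fail to reject H0.

tau_b = 0.0000 (C=18, D=18), p = 1.000000, fail to reject H0.


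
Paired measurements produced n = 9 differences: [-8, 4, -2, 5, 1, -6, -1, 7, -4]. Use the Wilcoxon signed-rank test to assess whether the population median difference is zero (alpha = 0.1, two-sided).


Step 1: Drop any zero differences (none here) and take |d_i|.
|d| = [8, 4, 2, 5, 1, 6, 1, 7, 4]
Step 2: Midrank |d_i| (ties get averaged ranks).
ranks: |8|->9, |4|->4.5, |2|->3, |5|->6, |1|->1.5, |6|->7, |1|->1.5, |7|->8, |4|->4.5
Step 3: Attach original signs; sum ranks with positive sign and with negative sign.
W+ = 4.5 + 6 + 1.5 + 8 = 20
W- = 9 + 3 + 7 + 1.5 + 4.5 = 25
(Check: W+ + W- = 45 should equal n(n+1)/2 = 45.)
Step 4: Test statistic W = min(W+, W-) = 20.
Step 5: Ties in |d|, so use the tie-corrected normal approximation.
        E[W] = n(n+1)/4 = 9*10/4 = 22.5.
        Tie groups: |d|=1 (t=2), |d|=4 (t=2); sum(t^3 - t) = 12.
        Var[W] = n(n+1)(2n+1)/24 - sum(t^3-t)/48 = 1710/24 - 12/48 = 71.
        z = (W - E[W]) / sqrt(Var[W]) = (20 - 22.5) / 8.4261 = -0.2967.
        Two-sided p = 2*Phi(z) = 0.766699.
Step 6: alpha = 0.1. fail to reject H0.

W+ = 20, W- = 25, W = min = 20, p = 0.766699, fail to reject H0.


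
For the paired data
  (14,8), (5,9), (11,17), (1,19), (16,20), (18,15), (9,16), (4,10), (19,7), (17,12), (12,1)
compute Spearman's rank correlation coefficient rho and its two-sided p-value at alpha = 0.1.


Step 1: Rank x and y separately (midranks; no ties here).
rank(x): 14->7, 5->3, 11->5, 1->1, 16->8, 18->10, 9->4, 4->2, 19->11, 17->9, 12->6
rank(y): 8->3, 9->4, 17->9, 19->10, 20->11, 15->7, 16->8, 10->5, 7->2, 12->6, 1->1
Step 2: d_i = R_x(i) - R_y(i); compute d_i^2.
  (7-3)^2=16, (3-4)^2=1, (5-9)^2=16, (1-10)^2=81, (8-11)^2=9, (10-7)^2=9, (4-8)^2=16, (2-5)^2=9, (11-2)^2=81, (9-6)^2=9, (6-1)^2=25
sum(d^2) = 272.
Step 3: rho = 1 - 6*272 / (11*(11^2 - 1)) = 1 - 1632/1320 = -0.236364.
Step 4: Under H0, t = rho * sqrt((n-2)/(1-rho^2)) = -0.7298 ~ t(9).
Step 5: Two-sided p-value from the t-distribution with 9 df = 0.484091.
Step 6: alpha = 0.1. fail to reject H0.

rho = -0.2364, p = 0.484091, fail to reject H0 at alpha = 0.1.


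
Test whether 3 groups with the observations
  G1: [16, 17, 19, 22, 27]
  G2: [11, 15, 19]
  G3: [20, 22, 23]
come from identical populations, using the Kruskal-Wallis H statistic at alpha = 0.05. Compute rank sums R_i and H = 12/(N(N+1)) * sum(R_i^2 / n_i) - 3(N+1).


Step 1: Combine all N = 11 observations and assign midranks.
sorted (value, group, rank): (11,G2,1), (15,G2,2), (16,G1,3), (17,G1,4), (19,G1,5.5), (19,G2,5.5), (20,G3,7), (22,G1,8.5), (22,G3,8.5), (23,G3,10), (27,G1,11)
Step 2: Sum ranks within each group.
R_1 = 32 (n_1 = 5)
R_2 = 8.5 (n_2 = 3)
R_3 = 25.5 (n_3 = 3)
Step 3: H = 12/(N(N+1)) * sum(R_i^2/n_i) - 3(N+1)
     = 12/(11*12) * (32^2/5 + 8.5^2/3 + 25.5^2/3) - 3*12
     = 0.090909 * 445.633 - 36
     = 4.512121.
Step 4: Ties present; correction factor C = 1 - 12/(11^3 - 11) = 0.990909. Corrected H = 4.512121 / 0.990909 = 4.553517.
Step 5: Under H0, H ~ chi^2(2); p-value = 0.102616.
Step 6: alpha = 0.05. fail to reject H0.

H = 4.5535, df = 2, p = 0.102616, fail to reject H0.


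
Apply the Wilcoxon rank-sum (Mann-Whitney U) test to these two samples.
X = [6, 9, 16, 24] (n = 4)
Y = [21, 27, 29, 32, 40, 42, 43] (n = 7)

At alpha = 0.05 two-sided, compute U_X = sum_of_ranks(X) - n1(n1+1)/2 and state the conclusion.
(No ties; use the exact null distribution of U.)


Step 1: Combine and sort all 11 observations; assign midranks.
sorted (value, group): (6,X), (9,X), (16,X), (21,Y), (24,X), (27,Y), (29,Y), (32,Y), (40,Y), (42,Y), (43,Y)
ranks: 6->1, 9->2, 16->3, 21->4, 24->5, 27->6, 29->7, 32->8, 40->9, 42->10, 43->11
Step 2: Rank sum for X: R1 = 1 + 2 + 3 + 5 = 11.
Step 3: U_X = R1 - n1(n1+1)/2 = 11 - 4*5/2 = 11 - 10 = 1.
       U_Y = n1*n2 - U_X = 28 - 1 = 27.
Step 4: No ties, so the exact null distribution of U (based on enumerating the C(11,4) = 330 equally likely rank assignments) gives the two-sided p-value.
Step 5: p-value = 0.012121; compare to alpha = 0.05. reject H0.

U_X = 1, p = 0.012121, reject H0 at alpha = 0.05.


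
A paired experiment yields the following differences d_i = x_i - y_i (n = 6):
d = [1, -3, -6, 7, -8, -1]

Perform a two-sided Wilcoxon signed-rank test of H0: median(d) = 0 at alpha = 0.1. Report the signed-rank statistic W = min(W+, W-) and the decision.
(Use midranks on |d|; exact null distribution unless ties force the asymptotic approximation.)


Step 1: Drop any zero differences (none here) and take |d_i|.
|d| = [1, 3, 6, 7, 8, 1]
Step 2: Midrank |d_i| (ties get averaged ranks).
ranks: |1|->1.5, |3|->3, |6|->4, |7|->5, |8|->6, |1|->1.5
Step 3: Attach original signs; sum ranks with positive sign and with negative sign.
W+ = 1.5 + 5 = 6.5
W- = 3 + 4 + 6 + 1.5 = 14.5
(Check: W+ + W- = 21 should equal n(n+1)/2 = 21.)
Step 4: Test statistic W = min(W+, W-) = 6.5.
Step 5: Ties in |d|, so use the tie-corrected normal approximation.
        E[W] = n(n+1)/4 = 6*7/4 = 10.5.
        Tie groups: |d|=1 (t=2); sum(t^3 - t) = 6.
        Var[W] = n(n+1)(2n+1)/24 - sum(t^3-t)/48 = 546/24 - 6/48 = 22.625.
        z = (W - E[W]) / sqrt(Var[W]) = (6.5 - 10.5) / 4.7566 = -0.8409.
        Two-sided p = 2*Phi(z) = 0.400381.
Step 6: alpha = 0.1. fail to reject H0.

W+ = 6.5, W- = 14.5, W = min = 6.5, p = 0.400381, fail to reject H0.


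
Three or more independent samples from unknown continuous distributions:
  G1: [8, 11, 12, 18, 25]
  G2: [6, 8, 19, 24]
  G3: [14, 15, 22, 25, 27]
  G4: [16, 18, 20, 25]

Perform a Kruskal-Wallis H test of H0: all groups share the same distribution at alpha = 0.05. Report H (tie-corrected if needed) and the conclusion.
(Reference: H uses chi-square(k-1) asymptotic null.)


Step 1: Combine all N = 18 observations and assign midranks.
sorted (value, group, rank): (6,G2,1), (8,G1,2.5), (8,G2,2.5), (11,G1,4), (12,G1,5), (14,G3,6), (15,G3,7), (16,G4,8), (18,G1,9.5), (18,G4,9.5), (19,G2,11), (20,G4,12), (22,G3,13), (24,G2,14), (25,G1,16), (25,G3,16), (25,G4,16), (27,G3,18)
Step 2: Sum ranks within each group.
R_1 = 37 (n_1 = 5)
R_2 = 28.5 (n_2 = 4)
R_3 = 60 (n_3 = 5)
R_4 = 45.5 (n_4 = 4)
Step 3: H = 12/(N(N+1)) * sum(R_i^2/n_i) - 3(N+1)
     = 12/(18*19) * (37^2/5 + 28.5^2/4 + 60^2/5 + 45.5^2/4) - 3*19
     = 0.035088 * 1714.42 - 57
     = 3.155263.
Step 4: Ties present; correction factor C = 1 - 36/(18^3 - 18) = 0.993808. Corrected H = 3.155263 / 0.993808 = 3.174922.
Step 5: Under H0, H ~ chi^2(3); p-value = 0.365434.
Step 6: alpha = 0.05. fail to reject H0.

H = 3.1749, df = 3, p = 0.365434, fail to reject H0.


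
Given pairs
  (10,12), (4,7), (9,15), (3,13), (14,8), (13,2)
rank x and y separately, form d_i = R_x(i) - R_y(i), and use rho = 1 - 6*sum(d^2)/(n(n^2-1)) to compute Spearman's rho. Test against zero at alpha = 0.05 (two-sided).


Step 1: Rank x and y separately (midranks; no ties here).
rank(x): 10->4, 4->2, 9->3, 3->1, 14->6, 13->5
rank(y): 12->4, 7->2, 15->6, 13->5, 8->3, 2->1
Step 2: d_i = R_x(i) - R_y(i); compute d_i^2.
  (4-4)^2=0, (2-2)^2=0, (3-6)^2=9, (1-5)^2=16, (6-3)^2=9, (5-1)^2=16
sum(d^2) = 50.
Step 3: rho = 1 - 6*50 / (6*(6^2 - 1)) = 1 - 300/210 = -0.428571.
Step 4: Under H0, t = rho * sqrt((n-2)/(1-rho^2)) = -0.9487 ~ t(4).
Step 5: Two-sided p-value from the t-distribution with 4 df = 0.396501.
Step 6: alpha = 0.05. fail to reject H0.

rho = -0.4286, p = 0.396501, fail to reject H0 at alpha = 0.05.


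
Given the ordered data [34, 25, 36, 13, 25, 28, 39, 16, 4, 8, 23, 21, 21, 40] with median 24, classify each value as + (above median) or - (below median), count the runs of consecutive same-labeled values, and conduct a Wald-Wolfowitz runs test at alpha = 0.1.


Step 1: Compute median = 24; label A = above, B = below.
Labels in order: AAABAAABBBBBBA  (n_A = 7, n_B = 7)
Step 2: Count runs R = 5.
Step 3: Under H0 (random ordering), E[R] = 2*n_A*n_B/(n_A+n_B) + 1 = 2*7*7/14 + 1 = 8.0000.
        Var[R] = 2*n_A*n_B*(2*n_A*n_B - n_A - n_B) / ((n_A+n_B)^2 * (n_A+n_B-1)) = 8232/2548 = 3.2308.
        SD[R] = 1.7974.
Step 4: Continuity-corrected z = (R + 0.5 - E[R]) / SD[R] = (5 + 0.5 - 8.0000) / 1.7974 = -1.3909.
Step 5: Two-sided p-value via normal approximation = 2*(1 - Phi(|z|)) = 0.164264.
Step 6: alpha = 0.1. fail to reject H0.

R = 5, z = -1.3909, p = 0.164264, fail to reject H0.


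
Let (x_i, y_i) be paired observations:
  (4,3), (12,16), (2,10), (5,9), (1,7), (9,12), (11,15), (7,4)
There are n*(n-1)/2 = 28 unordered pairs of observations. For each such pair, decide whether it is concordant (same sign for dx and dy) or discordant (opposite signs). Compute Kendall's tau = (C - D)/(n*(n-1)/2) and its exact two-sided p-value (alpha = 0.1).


Step 1: Enumerate the 28 unordered pairs (i,j) with i<j and classify each by sign(x_j-x_i) * sign(y_j-y_i).
  (1,2):dx=+8,dy=+13->C; (1,3):dx=-2,dy=+7->D; (1,4):dx=+1,dy=+6->C; (1,5):dx=-3,dy=+4->D
  (1,6):dx=+5,dy=+9->C; (1,7):dx=+7,dy=+12->C; (1,8):dx=+3,dy=+1->C; (2,3):dx=-10,dy=-6->C
  (2,4):dx=-7,dy=-7->C; (2,5):dx=-11,dy=-9->C; (2,6):dx=-3,dy=-4->C; (2,7):dx=-1,dy=-1->C
  (2,8):dx=-5,dy=-12->C; (3,4):dx=+3,dy=-1->D; (3,5):dx=-1,dy=-3->C; (3,6):dx=+7,dy=+2->C
  (3,7):dx=+9,dy=+5->C; (3,8):dx=+5,dy=-6->D; (4,5):dx=-4,dy=-2->C; (4,6):dx=+4,dy=+3->C
  (4,7):dx=+6,dy=+6->C; (4,8):dx=+2,dy=-5->D; (5,6):dx=+8,dy=+5->C; (5,7):dx=+10,dy=+8->C
  (5,8):dx=+6,dy=-3->D; (6,7):dx=+2,dy=+3->C; (6,8):dx=-2,dy=-8->C; (7,8):dx=-4,dy=-11->C
Step 2: C = 22, D = 6, total pairs = 28.
Step 3: tau = (C - D)/(n(n-1)/2) = (22 - 6)/28 = 0.571429.
Step 4: Exact two-sided p-value (enumerate n! = 40320 permutations of y under H0): p = 0.061012.
Step 5: alpha = 0.1. reject H0.

tau_b = 0.5714 (C=22, D=6), p = 0.061012, reject H0.


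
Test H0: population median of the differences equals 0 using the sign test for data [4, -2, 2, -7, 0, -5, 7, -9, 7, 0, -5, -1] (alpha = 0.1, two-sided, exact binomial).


Step 1: Discard zero differences. Original n = 12; n_eff = number of nonzero differences = 10.
Nonzero differences (with sign): +4, -2, +2, -7, -5, +7, -9, +7, -5, -1
Step 2: Count signs: positive = 4, negative = 6.
Step 3: Under H0: P(positive) = 0.5, so the number of positives S ~ Bin(10, 0.5).
Step 4: Two-sided exact p-value = sum of Bin(10,0.5) probabilities at or below the observed probability = 0.753906.
Step 5: alpha = 0.1. fail to reject H0.

n_eff = 10, pos = 4, neg = 6, p = 0.753906, fail to reject H0.


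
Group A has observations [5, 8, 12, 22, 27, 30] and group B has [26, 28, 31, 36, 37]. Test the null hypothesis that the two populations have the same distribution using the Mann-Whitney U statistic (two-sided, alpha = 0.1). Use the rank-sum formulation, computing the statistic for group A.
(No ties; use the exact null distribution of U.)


Step 1: Combine and sort all 11 observations; assign midranks.
sorted (value, group): (5,X), (8,X), (12,X), (22,X), (26,Y), (27,X), (28,Y), (30,X), (31,Y), (36,Y), (37,Y)
ranks: 5->1, 8->2, 12->3, 22->4, 26->5, 27->6, 28->7, 30->8, 31->9, 36->10, 37->11
Step 2: Rank sum for X: R1 = 1 + 2 + 3 + 4 + 6 + 8 = 24.
Step 3: U_X = R1 - n1(n1+1)/2 = 24 - 6*7/2 = 24 - 21 = 3.
       U_Y = n1*n2 - U_X = 30 - 3 = 27.
Step 4: No ties, so the exact null distribution of U (based on enumerating the C(11,6) = 462 equally likely rank assignments) gives the two-sided p-value.
Step 5: p-value = 0.030303; compare to alpha = 0.1. reject H0.

U_X = 3, p = 0.030303, reject H0 at alpha = 0.1.


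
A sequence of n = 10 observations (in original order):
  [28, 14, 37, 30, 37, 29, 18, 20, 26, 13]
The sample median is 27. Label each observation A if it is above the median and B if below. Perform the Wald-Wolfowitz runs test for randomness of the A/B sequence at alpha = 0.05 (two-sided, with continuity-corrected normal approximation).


Step 1: Compute median = 27; label A = above, B = below.
Labels in order: ABAAAABBBB  (n_A = 5, n_B = 5)
Step 2: Count runs R = 4.
Step 3: Under H0 (random ordering), E[R] = 2*n_A*n_B/(n_A+n_B) + 1 = 2*5*5/10 + 1 = 6.0000.
        Var[R] = 2*n_A*n_B*(2*n_A*n_B - n_A - n_B) / ((n_A+n_B)^2 * (n_A+n_B-1)) = 2000/900 = 2.2222.
        SD[R] = 1.4907.
Step 4: Continuity-corrected z = (R + 0.5 - E[R]) / SD[R] = (4 + 0.5 - 6.0000) / 1.4907 = -1.0062.
Step 5: Two-sided p-value via normal approximation = 2*(1 - Phi(|z|)) = 0.314305.
Step 6: alpha = 0.05. fail to reject H0.

R = 4, z = -1.0062, p = 0.314305, fail to reject H0.
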